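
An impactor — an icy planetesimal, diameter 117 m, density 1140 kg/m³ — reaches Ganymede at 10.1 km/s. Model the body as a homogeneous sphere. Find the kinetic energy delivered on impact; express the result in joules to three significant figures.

E ≈ 4.88 × 10^16 J

v = 10100 m/s.
Mass m = (π/6) ρ d³ = (π/6) × 1140 × (117)³ = 9.560 × 10^8 kg
E = ½ m v² = 0.5 × 9.560 × 10^8 × (10100)² = 4.876 × 10^16 J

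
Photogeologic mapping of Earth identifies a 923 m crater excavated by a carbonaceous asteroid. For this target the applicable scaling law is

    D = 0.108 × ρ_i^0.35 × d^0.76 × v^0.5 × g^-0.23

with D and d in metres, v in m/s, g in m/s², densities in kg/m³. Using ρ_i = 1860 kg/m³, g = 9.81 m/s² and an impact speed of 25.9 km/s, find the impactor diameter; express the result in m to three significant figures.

d ≈ 11.6 m

Rearranging for d: d = [D / (0.108 · 1860^0.35 · 25900^0.5 · 9.81^-0.23)]^(1/0.76).
1860^0.35 = 13.94
25900^0.5 = 160.9
9.81^-0.23 = 0.5914
Denominator = 0.108 × 13.94 × 160.9 × 0.5914 = 143.3
D / 143.3 = 923 / 143.3 = 6.441
d = 6.441^(1/0.76) = 6.441^1.3158 = 11.60 m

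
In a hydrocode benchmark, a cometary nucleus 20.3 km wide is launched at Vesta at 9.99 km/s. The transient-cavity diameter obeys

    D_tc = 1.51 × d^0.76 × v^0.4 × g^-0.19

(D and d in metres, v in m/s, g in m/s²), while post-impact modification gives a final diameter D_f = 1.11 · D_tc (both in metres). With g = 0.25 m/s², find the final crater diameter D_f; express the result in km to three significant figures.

D_f ≈ 163 km

In SI: d = 20300 m, v = 9990 m/s.
d^0.76 = 20300^0.76 = 1878
v^0.4 = 9990^0.4 = 39.79
g^-0.19 = 0.25^-0.19 = 1.301
D_tc = 1.51 × 1878 × 39.79 × 1.301 = 1.468 × 10^5 m
D_f = 1.11 × 1.468 × 10^5 = 1.629 × 10^5 m
     = 162.9 km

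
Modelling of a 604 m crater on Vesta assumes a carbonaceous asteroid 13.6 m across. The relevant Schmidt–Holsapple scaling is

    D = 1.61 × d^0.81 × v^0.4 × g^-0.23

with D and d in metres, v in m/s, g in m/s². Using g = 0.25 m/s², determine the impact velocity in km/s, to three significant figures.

v ≈ 6.22 km/s

Rearranging for v: v = [D / (1.61 · 13.6^0.81 · 0.25^-0.23)]^(1/0.4).
13.6^0.81 = 8.283
0.25^-0.23 = 1.376
Denominator = 1.61 × 8.283 × 1.376 = 18.35
D / 18.35 = 604 / 18.35 = 32.92
v = 32.92^(1/0.4) = 32.92^2.5 = 6218 m/s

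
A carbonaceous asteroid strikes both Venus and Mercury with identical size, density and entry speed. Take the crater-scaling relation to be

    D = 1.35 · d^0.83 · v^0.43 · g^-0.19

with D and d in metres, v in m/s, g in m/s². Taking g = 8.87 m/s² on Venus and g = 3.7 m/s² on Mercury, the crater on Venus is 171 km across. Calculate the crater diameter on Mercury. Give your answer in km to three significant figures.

All impactor-dependent factors cancel in the ratio, leaving D_Mercury/D_Venus = (g_Mercury/g_Venus)^-0.19.
(3.7/8.87)^-0.19 = 0.4171^-0.19 = 1.181
D_Mercury = 1.181 × 171 km = 202 km

D ≈ 202 km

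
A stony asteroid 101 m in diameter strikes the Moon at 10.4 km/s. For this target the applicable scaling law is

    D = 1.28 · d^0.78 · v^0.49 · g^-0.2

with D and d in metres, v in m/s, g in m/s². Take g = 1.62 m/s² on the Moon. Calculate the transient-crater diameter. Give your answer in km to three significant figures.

D ≈ 3.95 km

In SI units: v = 10400 m/s.
d^0.78 = 101^0.78 = 36.59
v^0.49 = 10400^0.49 = 92.97
g^-0.2 = 1.62^-0.2 = 0.9080
D = 1.28 × 36.59 × 92.97 × 0.9080 = 3954 m
   = 3.954 km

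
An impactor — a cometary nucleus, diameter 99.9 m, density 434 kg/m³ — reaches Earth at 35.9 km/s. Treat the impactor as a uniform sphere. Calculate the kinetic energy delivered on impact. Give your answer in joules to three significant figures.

E ≈ 1.46 × 10^17 J

v = 35900 m/s.
Mass m = (π/6) ρ d³ = (π/6) × 434 × (99.9)³ = 2.266 × 10^8 kg
E = ½ m v² = 0.5 × 2.266 × 10^8 × (35900)² = 1.460 × 10^17 J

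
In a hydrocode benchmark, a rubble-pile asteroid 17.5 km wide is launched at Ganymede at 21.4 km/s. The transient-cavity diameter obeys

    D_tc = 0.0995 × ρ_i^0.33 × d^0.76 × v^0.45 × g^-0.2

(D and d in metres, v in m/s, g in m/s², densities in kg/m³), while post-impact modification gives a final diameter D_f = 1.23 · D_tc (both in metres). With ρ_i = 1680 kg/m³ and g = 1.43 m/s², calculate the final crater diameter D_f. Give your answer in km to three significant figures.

In SI: d = 17500 m, v = 21400 m/s.
ρ_i^0.33 = 1680^0.33 = 11.60
d^0.76 = 17500^0.76 = 1678
v^0.45 = 21400^0.45 = 88.86
g^-0.2 = 1.43^-0.2 = 0.9310
D_tc = 0.0995 × 11.60 × 1678 × 88.86 × 0.9310 = 1.602 × 10^5 m
D_f = 1.23 × 1.602 × 10^5 = 1.970 × 10^5 m
     = 197.0 km

D_f ≈ 197 km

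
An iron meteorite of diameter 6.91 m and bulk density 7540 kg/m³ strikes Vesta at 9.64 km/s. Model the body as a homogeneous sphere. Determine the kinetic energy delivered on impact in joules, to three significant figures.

v = 9640 m/s.
Mass m = (π/6) ρ d³ = (π/6) × 7540 × (6.91)³ = 1.303 × 10^6 kg
E = ½ m v² = 0.5 × 1.303 × 10^6 × (9640)² = 6.054 × 10^13 J

E ≈ 6.05 × 10^13 J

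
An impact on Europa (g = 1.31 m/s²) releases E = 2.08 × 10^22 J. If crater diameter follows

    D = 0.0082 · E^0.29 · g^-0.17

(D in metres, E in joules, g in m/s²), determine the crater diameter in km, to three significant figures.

E^0.29 = (2.08 × 10^22)^0.29 = 2.966 × 10^6
g^-0.17 = 1.31^-0.17 = 0.9551
D = 0.0082 × 2.966 × 10^6 × 0.9551 = 23229 m
   = 23.23 km

D ≈ 23.2 km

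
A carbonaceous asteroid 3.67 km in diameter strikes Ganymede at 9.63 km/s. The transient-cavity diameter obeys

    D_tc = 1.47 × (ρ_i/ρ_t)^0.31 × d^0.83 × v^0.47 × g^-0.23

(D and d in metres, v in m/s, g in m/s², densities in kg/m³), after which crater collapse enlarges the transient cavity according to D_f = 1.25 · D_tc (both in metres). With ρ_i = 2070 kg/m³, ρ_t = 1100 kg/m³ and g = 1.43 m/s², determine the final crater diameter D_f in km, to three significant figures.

D_f ≈ 140 km

In SI: d = 3670 m, v = 9630 m/s.
(ρ_i/ρ_t)^0.31 = (2070/1100)^0.31 = 1.217
d^0.83 = 3670^0.83 = 909.2
v^0.47 = 9630^0.47 = 74.53
g^-0.23 = 1.43^-0.23 = 0.9210
D_tc = 1.47 × 1.217 × 909.2 × 74.53 × 0.9210 = 1.116 × 10^5 m
D_f = 1.25 × 1.116 × 10^5 = 1.395 × 10^5 m
     = 139.5 km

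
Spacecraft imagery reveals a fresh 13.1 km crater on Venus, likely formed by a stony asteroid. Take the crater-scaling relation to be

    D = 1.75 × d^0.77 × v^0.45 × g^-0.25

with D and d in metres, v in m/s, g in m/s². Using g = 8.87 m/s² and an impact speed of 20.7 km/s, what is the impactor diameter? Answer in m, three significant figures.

Rearranging for d: d = [D / (1.75 · 20700^0.45 · 8.87^-0.25)]^(1/0.77).
D = 13100 m.
20700^0.45 = 87.54
8.87^-0.25 = 0.5795
Denominator = 1.75 × 87.54 × 0.5795 = 88.78
D / 88.78 = 13100 / 88.78 = 147.6
d = 147.6^(1/0.77) = 147.6^1.2987 = 656.1 m

d ≈ 656 m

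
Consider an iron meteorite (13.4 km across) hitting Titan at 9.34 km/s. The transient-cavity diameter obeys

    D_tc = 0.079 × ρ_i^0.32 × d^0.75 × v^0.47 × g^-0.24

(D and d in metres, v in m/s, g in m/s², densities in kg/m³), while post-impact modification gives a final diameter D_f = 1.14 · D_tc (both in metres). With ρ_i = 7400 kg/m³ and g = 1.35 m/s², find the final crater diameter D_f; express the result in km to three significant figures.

D_f ≈ 133 km

In SI: d = 13400 m, v = 9340 m/s.
ρ_i^0.32 = 7400^0.32 = 17.30
d^0.75 = 13400^0.75 = 1245
v^0.47 = 9340^0.47 = 73.46
g^-0.24 = 1.35^-0.24 = 0.9305
D_tc = 0.079 × 17.30 × 1245 × 73.46 × 0.9305 = 1.163 × 10^5 m
D_f = 1.14 × 1.163 × 10^5 = 1.326 × 10^5 m
     = 132.6 km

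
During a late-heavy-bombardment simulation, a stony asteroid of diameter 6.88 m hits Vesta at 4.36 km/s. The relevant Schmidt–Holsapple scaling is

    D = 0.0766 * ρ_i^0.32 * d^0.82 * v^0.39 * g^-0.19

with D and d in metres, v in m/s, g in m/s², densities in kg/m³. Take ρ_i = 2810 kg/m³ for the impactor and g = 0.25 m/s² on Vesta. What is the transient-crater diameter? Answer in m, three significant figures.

In SI units: v = 4360 m/s.
ρ_i^0.32 = 2810^0.32 = 12.69
d^0.82 = 6.88^0.82 = 4.862
v^0.39 = 4360^0.39 = 26.27
g^-0.19 = 0.25^-0.19 = 1.301
D = 0.0766 × 12.69 × 4.862 × 26.27 × 1.301 = 161.5 m

D ≈ 162 m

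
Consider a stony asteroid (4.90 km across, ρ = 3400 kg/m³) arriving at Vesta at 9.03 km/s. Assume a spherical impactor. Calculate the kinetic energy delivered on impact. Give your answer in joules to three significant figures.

d = 4900 m; v = 9030 m/s.
Mass m = (π/6) ρ d³ = (π/6) × 3400 × (4900)³ = 2.094 × 10^14 kg
E = ½ m v² = 0.5 × 2.094 × 10^14 × (9030)² = 8.537 × 10^21 J

E ≈ 8.54 × 10^21 J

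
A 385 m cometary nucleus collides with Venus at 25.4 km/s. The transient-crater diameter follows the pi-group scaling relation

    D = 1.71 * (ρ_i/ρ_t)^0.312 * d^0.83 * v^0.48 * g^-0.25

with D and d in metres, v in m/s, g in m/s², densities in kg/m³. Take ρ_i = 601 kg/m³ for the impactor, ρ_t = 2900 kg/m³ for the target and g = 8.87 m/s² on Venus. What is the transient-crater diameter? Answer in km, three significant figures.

D ≈ 11.0 km

In SI units: v = 25400 m/s.
(ρ_i/ρ_t)^0.312 = (601/2900)^0.312 = 0.6120
d^0.83 = 385^0.83 = 139.9
v^0.48 = 25400^0.48 = 130.1
g^-0.25 = 8.87^-0.25 = 0.5795
D = 1.71 × 0.6120 × 139.9 × 130.1 × 0.5795 = 11038 m
   = 11.04 km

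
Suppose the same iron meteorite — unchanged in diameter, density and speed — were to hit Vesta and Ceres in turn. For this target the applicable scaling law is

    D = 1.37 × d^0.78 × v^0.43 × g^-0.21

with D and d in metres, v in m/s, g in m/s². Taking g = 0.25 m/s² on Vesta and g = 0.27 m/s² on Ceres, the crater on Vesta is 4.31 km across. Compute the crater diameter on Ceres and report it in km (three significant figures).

All impactor-dependent factors cancel in the ratio, leaving D_Ceres/D_Vesta = (g_Ceres/g_Vesta)^-0.21.
(0.27/0.25)^-0.21 = 1.080^-0.21 = 0.9840
D_Ceres = 0.9840 × 4.31 km = 4.24 km

D ≈ 4.24 km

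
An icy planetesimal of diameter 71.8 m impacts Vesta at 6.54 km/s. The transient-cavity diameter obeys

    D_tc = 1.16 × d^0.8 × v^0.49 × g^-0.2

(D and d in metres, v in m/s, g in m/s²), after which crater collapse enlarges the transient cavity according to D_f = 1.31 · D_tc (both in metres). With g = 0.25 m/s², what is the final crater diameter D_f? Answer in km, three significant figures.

v = 6540 m/s.
d^0.8 = 71.8^0.8 = 30.54
v^0.49 = 6540^0.49 = 74.07
g^-0.2 = 0.25^-0.2 = 1.320
D_tc = 1.16 × 30.54 × 74.07 × 1.320 = 3464 m
D_f = 1.31 × 3464 = 4538 m
     = 4.538 km

D_f ≈ 4.54 km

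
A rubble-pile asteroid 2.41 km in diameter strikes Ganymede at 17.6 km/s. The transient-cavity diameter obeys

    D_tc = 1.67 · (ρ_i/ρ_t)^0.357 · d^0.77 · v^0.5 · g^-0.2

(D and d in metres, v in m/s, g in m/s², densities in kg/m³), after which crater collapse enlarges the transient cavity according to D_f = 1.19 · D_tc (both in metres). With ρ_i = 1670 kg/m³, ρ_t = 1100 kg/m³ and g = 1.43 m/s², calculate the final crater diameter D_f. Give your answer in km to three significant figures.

In SI: d = 2410 m, v = 17600 m/s.
(ρ_i/ρ_t)^0.357 = (1670/1100)^0.357 = 1.161
d^0.77 = 2410^0.77 = 401.9
v^0.5 = 17600^0.5 = 132.7
g^-0.2 = 1.43^-0.2 = 0.9310
D_tc = 1.67 × 1.161 × 401.9 × 132.7 × 0.9310 = 96270 m
D_f = 1.19 × 96270 = 1.146 × 10^5 m
     = 114.6 km

D_f ≈ 115 km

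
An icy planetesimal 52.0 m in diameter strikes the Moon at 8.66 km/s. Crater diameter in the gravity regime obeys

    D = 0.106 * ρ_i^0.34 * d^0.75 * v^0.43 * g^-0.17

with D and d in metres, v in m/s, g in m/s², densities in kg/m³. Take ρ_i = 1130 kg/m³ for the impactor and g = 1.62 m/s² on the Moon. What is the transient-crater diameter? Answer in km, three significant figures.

D ≈ 1.02 km

In SI units: v = 8660 m/s.
ρ_i^0.34 = 1130^0.34 = 10.92
d^0.75 = 52^0.75 = 19.36
v^0.43 = 8660^0.43 = 49.33
g^-0.17 = 1.62^-0.17 = 0.9213
D = 0.106 × 10.92 × 19.36 × 49.33 × 0.9213 = 1018 m
   = 1.018 km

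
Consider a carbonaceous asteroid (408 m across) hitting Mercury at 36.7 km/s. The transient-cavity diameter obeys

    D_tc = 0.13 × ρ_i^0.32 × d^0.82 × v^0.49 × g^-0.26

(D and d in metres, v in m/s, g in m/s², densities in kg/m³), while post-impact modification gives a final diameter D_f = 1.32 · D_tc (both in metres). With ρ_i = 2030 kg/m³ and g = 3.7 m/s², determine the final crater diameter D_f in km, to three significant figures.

D_f ≈ 33.3 km

v = 36700 m/s.
ρ_i^0.32 = 2030^0.32 = 11.44
d^0.82 = 408^0.82 = 138.3
v^0.49 = 36700^0.49 = 172.5
g^-0.26 = 3.7^-0.26 = 0.7117
D_tc = 0.13 × 11.44 × 138.3 × 172.5 × 0.7117 = 25250 m
D_f = 1.32 × 25250 = 33330 m
     = 33.33 km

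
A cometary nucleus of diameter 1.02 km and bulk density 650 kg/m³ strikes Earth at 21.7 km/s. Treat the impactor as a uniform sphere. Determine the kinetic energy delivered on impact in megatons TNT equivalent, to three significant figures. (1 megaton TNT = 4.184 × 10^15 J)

E ≈ 20300 Mt TNT

d = 1020 m; v = 21700 m/s.
Mass m = (π/6) ρ d³ = (π/6) × 650 × (1020)³ = 3.612 × 10^11 kg
E = ½ m v² = 0.5 × 3.612 × 10^11 × (21700)² = 8.504 × 10^19 J
   = 8.504 × 10^19 / 4.184×10^15 = 20325 Mt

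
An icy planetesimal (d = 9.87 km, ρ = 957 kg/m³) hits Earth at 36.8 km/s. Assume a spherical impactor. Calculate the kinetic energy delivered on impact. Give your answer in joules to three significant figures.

d = 9870 m; v = 36800 m/s.
Mass m = (π/6) ρ d³ = (π/6) × 957 × (9870)³ = 4.818 × 10^14 kg
E = ½ m v² = 0.5 × 4.818 × 10^14 × (36800)² = 3.262 × 10^23 J

E ≈ 3.26 × 10^23 J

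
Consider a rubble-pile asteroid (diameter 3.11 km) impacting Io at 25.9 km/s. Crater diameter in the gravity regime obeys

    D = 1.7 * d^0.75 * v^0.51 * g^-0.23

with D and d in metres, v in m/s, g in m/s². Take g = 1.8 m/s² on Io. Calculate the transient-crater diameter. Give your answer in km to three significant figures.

D ≈ 110 km

In SI units: d = 3110 m, v = 25900 m/s.
d^0.75 = 3110^0.75 = 416.5
v^0.51 = 25900^0.51 = 178.1
g^-0.23 = 1.8^-0.23 = 0.8735
D = 1.7 × 416.5 × 178.1 × 0.8735 = 1.102 × 10^5 m
   = 110.2 km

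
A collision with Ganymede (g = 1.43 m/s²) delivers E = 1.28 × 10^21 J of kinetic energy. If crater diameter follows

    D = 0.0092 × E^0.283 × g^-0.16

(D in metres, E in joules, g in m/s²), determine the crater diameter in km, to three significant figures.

E^0.283 = (1.28 × 10^21)^0.283 = 9.405 × 10^5
g^-0.16 = 1.43^-0.16 = 0.9444
D = 0.0092 × 9.405 × 10^5 × 0.9444 = 8172 m
   = 8.172 km

D ≈ 8.17 km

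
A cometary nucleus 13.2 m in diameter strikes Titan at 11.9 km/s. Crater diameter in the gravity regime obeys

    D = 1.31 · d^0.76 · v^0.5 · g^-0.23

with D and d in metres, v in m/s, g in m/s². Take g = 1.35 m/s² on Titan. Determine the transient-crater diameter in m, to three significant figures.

D ≈ 948 m

In SI units: v = 11900 m/s.
d^0.76 = 13.2^0.76 = 7.106
v^0.5 = 11900^0.5 = 109.1
g^-0.23 = 1.35^-0.23 = 0.9333
D = 1.31 × 7.106 × 109.1 × 0.9333 = 947.9 m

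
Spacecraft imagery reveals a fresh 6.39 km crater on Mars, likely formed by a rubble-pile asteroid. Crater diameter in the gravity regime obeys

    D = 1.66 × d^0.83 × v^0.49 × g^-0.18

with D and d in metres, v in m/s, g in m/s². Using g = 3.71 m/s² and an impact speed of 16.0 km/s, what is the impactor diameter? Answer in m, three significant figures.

Rearranging for d: d = [D / (1.66 · 16000^0.49 · 3.71^-0.18)]^(1/0.83).
D = 6390 m.
16000^0.49 = 114.8
3.71^-0.18 = 0.7898
Denominator = 1.66 × 114.8 × 0.7898 = 150.5
D / 150.5 = 6390 / 150.5 = 42.46
d = 42.46^(1/0.83) = 42.46^1.2048 = 91.49 m

d ≈ 91.5 m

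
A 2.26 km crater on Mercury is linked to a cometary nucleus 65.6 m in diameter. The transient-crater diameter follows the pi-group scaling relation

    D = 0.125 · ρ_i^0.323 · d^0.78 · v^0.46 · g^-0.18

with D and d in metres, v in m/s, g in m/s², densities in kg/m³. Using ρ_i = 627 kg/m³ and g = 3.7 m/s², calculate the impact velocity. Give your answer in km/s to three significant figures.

v ≈ 27.0 km/s

Rearranging for v: v = [D / (0.125 · 627^0.323 · 65.6^0.78 · 3.7^-0.18)]^(1/0.46).
D = 2260 m.
627^0.323 = 8.008
65.6^0.78 = 26.13
3.7^-0.18 = 0.7902
Denominator = 0.125 × 8.008 × 26.13 × 0.7902 = 20.67
D / 20.67 = 2260 / 20.67 = 109.3
v = 109.3^(1/0.46) = 109.3^2.1739 = 27024 m/s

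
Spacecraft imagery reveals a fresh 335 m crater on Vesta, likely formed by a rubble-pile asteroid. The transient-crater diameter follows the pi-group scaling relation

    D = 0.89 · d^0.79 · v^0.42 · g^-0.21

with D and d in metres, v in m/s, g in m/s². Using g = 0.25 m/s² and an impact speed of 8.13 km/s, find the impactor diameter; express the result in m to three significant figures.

d ≈ 10.5 m

Rearranging for d: d = [D / (0.89 · 8130^0.42 · 0.25^-0.21)]^(1/0.79).
8130^0.42 = 43.88
0.25^-0.21 = 1.338
Denominator = 0.89 × 43.88 × 1.338 = 52.25
D / 52.25 = 335 / 52.25 = 6.411
d = 6.411^(1/0.79) = 6.411^1.2658 = 10.51 m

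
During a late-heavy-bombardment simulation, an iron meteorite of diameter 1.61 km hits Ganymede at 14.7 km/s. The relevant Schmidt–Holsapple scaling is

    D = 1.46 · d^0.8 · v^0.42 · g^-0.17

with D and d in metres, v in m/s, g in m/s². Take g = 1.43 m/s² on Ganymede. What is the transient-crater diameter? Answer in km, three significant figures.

In SI units: d = 1610 m, v = 14700 m/s.
d^0.8 = 1610^0.8 = 367.7
v^0.42 = 14700^0.42 = 56.27
g^-0.17 = 1.43^-0.17 = 0.9410
D = 1.46 × 367.7 × 56.27 × 0.9410 = 28426 m
   = 28.43 km

D ≈ 28.4 km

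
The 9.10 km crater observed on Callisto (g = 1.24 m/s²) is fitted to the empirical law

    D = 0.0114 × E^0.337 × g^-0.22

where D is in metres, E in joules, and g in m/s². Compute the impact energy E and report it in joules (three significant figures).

Rearranging: E = [D / (0.0114 · g^-0.22)]^(1/0.337).
D = 9100 m.
g^-0.22 = 1.24^-0.22 = 0.9538
D / (0.0114 × 0.9538) = 9100 / (0.01087) = 8.372 × 10^5
E = (8.372 × 10^5)^2.9674 = 3.762 × 10^17 J

E ≈ 3.76 × 10^17 J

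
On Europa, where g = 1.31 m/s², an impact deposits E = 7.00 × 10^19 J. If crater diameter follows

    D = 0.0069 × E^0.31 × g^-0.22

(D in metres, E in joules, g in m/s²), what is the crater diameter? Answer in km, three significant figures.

E^0.31 = (7.00 × 10^19)^0.31 = 1.419 × 10^6
g^-0.22 = 1.31^-0.22 = 0.9423
D = 0.0069 × 1.419 × 10^6 × 0.9423 = 9226 m
   = 9.226 km

D ≈ 9.23 km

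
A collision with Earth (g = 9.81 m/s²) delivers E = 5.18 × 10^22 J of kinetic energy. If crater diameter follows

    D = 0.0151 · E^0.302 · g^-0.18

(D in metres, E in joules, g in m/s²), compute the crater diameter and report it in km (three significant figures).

D ≈ 72.5 km

E^0.302 = (5.18 × 10^22)^0.302 = 7.240 × 10^6
g^-0.18 = 9.81^-0.18 = 0.6630
D = 0.0151 × 7.240 × 10^6 × 0.6630 = 72482 m
   = 72.48 km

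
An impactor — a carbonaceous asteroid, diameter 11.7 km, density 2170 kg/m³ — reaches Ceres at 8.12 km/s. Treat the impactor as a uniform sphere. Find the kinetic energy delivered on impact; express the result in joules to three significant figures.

d = 11700 m; v = 8120 m/s.
Mass m = (π/6) ρ d³ = (π/6) × 2170 × (11700)³ = 1.820 × 10^15 kg
E = ½ m v² = 0.5 × 1.820 × 10^15 × (8120)² = 6.000 × 10^22 J

E ≈ 6.00 × 10^22 J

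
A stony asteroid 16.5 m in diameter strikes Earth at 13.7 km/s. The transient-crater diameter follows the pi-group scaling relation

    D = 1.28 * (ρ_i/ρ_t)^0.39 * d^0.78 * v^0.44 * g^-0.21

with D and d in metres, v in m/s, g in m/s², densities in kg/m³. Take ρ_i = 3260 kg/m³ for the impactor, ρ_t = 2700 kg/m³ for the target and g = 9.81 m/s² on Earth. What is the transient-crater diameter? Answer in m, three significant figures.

In SI units: v = 13700 m/s.
(ρ_i/ρ_t)^0.39 = (3260/2700)^0.39 = 1.076
d^0.78 = 16.5^0.78 = 8.905
v^0.44 = 13700^0.44 = 66.09
g^-0.21 = 9.81^-0.21 = 0.6191
D = 1.28 × 1.076 × 8.905 × 66.09 × 0.6191 = 501.8 m

D ≈ 502 m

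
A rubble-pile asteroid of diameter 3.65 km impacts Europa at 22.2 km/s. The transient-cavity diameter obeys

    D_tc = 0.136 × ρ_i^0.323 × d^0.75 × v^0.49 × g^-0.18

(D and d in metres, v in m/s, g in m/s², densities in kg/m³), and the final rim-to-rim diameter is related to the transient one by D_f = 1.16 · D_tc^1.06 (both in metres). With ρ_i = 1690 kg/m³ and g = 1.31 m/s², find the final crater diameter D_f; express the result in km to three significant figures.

In SI: d = 3650 m, v = 22200 m/s.
ρ_i^0.323 = 1690^0.323 = 11.03
d^0.75 = 3650^0.75 = 469.6
v^0.49 = 22200^0.49 = 134.8
g^-0.18 = 1.31^-0.18 = 0.9526
D_tc = 0.136 × 11.03 × 469.6 × 134.8 × 0.9526 = 90460 m
D_f = 1.16 × (90460)^1.06 = 2.081 × 10^5 m
     = 208.1 km

D_f ≈ 208 km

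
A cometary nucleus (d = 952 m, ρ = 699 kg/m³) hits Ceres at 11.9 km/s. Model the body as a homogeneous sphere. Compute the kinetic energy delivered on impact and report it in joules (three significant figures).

v = 11900 m/s.
Mass m = (π/6) ρ d³ = (π/6) × 699 × (952)³ = 3.158 × 10^11 kg
E = ½ m v² = 0.5 × 3.158 × 10^11 × (11900)² = 2.236 × 10^19 J

E ≈ 2.24 × 10^19 J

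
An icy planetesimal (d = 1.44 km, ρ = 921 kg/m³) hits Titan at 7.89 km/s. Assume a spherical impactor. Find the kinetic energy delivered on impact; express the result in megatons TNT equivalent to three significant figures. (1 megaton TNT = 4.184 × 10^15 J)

d = 1440 m; v = 7890 m/s.
Mass m = (π/6) ρ d³ = (π/6) × 921 × (1440)³ = 1.440 × 10^12 kg
E = ½ m v² = 0.5 × 1.440 × 10^12 × (7890)² = 4.482 × 10^19 J
   = 4.482 × 10^19 / 4.184×10^15 = 10712 Mt

E ≈ 10700 Mt TNT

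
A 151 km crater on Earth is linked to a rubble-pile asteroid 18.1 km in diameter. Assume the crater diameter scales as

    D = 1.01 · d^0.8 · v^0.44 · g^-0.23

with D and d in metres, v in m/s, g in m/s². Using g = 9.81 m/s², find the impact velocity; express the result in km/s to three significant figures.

v ≈ 34.5 km/s

Rearranging for v: v = [D / (1.01 · 18100^0.8 · 9.81^-0.23)]^(1/0.44).
D = 151000 m.
18100^0.8 = 2548
9.81^-0.23 = 0.5914
Denominator = 1.01 × 2548 × 0.5914 = 1522
D / 1522 = 151000 / 1522 = 99.21
v = 99.21^(1/0.44) = 99.21^2.2727 = 34480 m/s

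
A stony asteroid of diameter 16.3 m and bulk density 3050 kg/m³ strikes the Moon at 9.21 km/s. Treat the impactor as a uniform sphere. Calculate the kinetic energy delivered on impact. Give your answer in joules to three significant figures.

v = 9210 m/s.
Mass m = (π/6) ρ d³ = (π/6) × 3050 × (16.3)³ = 6.916 × 10^6 kg
E = ½ m v² = 0.5 × 6.916 × 10^6 × (9210)² = 2.933 × 10^14 J

E ≈ 2.93 × 10^14 J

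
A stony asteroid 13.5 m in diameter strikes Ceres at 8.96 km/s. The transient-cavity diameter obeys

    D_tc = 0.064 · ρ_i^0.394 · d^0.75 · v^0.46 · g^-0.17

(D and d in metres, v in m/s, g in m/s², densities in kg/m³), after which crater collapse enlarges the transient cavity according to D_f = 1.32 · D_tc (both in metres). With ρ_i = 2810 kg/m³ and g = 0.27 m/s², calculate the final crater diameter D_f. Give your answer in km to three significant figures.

D_f ≈ 1.12 km

v = 8960 m/s.
ρ_i^0.394 = 2810^0.394 = 22.84
d^0.75 = 13.5^0.75 = 7.043
v^0.46 = 8960^0.46 = 65.78
g^-0.17 = 0.27^-0.17 = 1.249
D_tc = 0.064 × 22.84 × 7.043 × 65.78 × 1.249 = 845.8 m
D_f = 1.32 × 845.8 = 1116 m
     = 1.116 km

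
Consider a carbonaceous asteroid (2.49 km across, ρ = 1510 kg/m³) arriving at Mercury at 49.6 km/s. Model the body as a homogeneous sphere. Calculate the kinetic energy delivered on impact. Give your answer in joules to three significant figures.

E ≈ 1.50 × 10^22 J

d = 2490 m; v = 49600 m/s.
Mass m = (π/6) ρ d³ = (π/6) × 1510 × (2490)³ = 1.221 × 10^13 kg
E = ½ m v² = 0.5 × 1.221 × 10^13 × (49600)² = 1.502 × 10^22 J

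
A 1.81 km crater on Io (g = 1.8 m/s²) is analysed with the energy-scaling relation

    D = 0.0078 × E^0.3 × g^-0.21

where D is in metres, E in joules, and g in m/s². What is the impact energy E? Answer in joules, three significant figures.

E ≈ 1.16 × 10^18 J

Rearranging: E = [D / (0.0078 · g^-0.21)]^(1/0.3).
D = 1810 m.
g^-0.21 = 1.8^-0.21 = 0.8839
D / (0.0078 × 0.8839) = 1810 / (6.894 × 10^-3) = 2.625 × 10^5
E = (2.625 × 10^5)^3.3333 = 1.158 × 10^18 J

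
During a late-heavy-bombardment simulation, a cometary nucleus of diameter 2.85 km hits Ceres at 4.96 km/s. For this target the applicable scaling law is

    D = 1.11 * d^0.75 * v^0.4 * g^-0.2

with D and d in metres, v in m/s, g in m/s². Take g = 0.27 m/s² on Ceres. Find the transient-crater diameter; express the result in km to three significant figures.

In SI units: d = 2850 m, v = 4960 m/s.
d^0.75 = 2850^0.75 = 390.1
v^0.4 = 4960^0.4 = 30.07
g^-0.2 = 0.27^-0.2 = 1.299
D = 1.11 × 390.1 × 30.07 × 1.299 = 16914 m
   = 16.91 km

D ≈ 16.9 km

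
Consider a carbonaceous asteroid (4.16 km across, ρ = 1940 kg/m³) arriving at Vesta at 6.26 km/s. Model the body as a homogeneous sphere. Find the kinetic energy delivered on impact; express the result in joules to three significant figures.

E ≈ 1.43 × 10^21 J

d = 4160 m; v = 6260 m/s.
Mass m = (π/6) ρ d³ = (π/6) × 1940 × (4160)³ = 7.313 × 10^13 kg
E = ½ m v² = 0.5 × 7.313 × 10^13 × (6260)² = 1.433 × 10^21 J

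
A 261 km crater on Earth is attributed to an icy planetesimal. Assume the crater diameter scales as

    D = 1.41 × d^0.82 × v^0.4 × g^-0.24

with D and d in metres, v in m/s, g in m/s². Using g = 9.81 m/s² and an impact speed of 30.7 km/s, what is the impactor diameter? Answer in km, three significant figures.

Rearranging for d: d = [D / (1.41 · 30700^0.4 · 9.81^-0.24)]^(1/0.82).
D = 261000 m.
30700^0.4 = 62.35
9.81^-0.24 = 0.5781
Denominator = 1.41 × 62.35 × 0.5781 = 50.82
D / 50.82 = 261000 / 50.82 = 5136
d = 5136^(1/0.82) = 5136^1.2195 = 33505 m

d ≈ 33.5 km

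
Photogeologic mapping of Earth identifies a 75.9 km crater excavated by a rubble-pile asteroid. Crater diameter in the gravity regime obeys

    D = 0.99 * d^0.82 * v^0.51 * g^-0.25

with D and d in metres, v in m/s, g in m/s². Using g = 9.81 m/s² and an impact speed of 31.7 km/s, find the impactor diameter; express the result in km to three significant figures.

d ≈ 2.88 km

Rearranging for d: d = [D / (0.99 · 31700^0.51 · 9.81^-0.25)]^(1/0.82).
D = 75900 m.
31700^0.51 = 197.5
9.81^-0.25 = 0.5650
Denominator = 0.99 × 197.5 × 0.5650 = 110.5
D / 110.5 = 75900 / 110.5 = 686.9
d = 686.9^(1/0.82) = 686.9^1.2195 = 2881 m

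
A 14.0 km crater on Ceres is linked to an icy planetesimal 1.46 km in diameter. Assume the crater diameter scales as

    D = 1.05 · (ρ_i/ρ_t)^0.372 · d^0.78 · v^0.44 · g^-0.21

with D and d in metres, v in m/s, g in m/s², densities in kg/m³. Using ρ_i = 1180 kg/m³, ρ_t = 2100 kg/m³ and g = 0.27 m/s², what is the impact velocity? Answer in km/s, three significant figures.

v ≈ 5.08 km/s

Rearranging for v: v = [D / (1.05 · (1180/2100)^0.372 · 1460^0.78 · 0.27^-0.21)]^(1/0.44).
D = 14000 m.
(1180/2100)^0.372 = 0.8070
1460^0.78 = 293.9
0.27^-0.21 = 1.316
Denominator = 1.05 × 0.8070 × 293.9 × 1.316 = 327.7
D / 327.7 = 14000 / 327.7 = 42.72
v = 42.72^(1/0.44) = 42.72^2.2727 = 5081 m/s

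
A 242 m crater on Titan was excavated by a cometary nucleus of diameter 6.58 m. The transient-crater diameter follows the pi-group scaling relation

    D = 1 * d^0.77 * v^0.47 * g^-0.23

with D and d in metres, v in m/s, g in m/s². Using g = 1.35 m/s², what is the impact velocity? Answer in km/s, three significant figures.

Rearranging for v: v = [D / (1 · 6.58^0.77 · 1.35^-0.23)]^(1/0.47).
6.58^0.77 = 4.266
1.35^-0.23 = 0.9333
Denominator = 1 × 4.266 × 0.9333 = 3.981
D / 3.981 = 242 / 3.981 = 60.79
v = 60.79^(1/0.47) = 60.79^2.1277 = 6244 m/s

v ≈ 6.24 km/s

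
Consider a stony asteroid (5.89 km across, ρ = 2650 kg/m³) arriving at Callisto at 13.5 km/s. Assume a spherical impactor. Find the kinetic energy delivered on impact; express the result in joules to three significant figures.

E ≈ 2.58 × 10^22 J

d = 5890 m; v = 13500 m/s.
Mass m = (π/6) ρ d³ = (π/6) × 2650 × (5890)³ = 2.835 × 10^14 kg
E = ½ m v² = 0.5 × 2.835 × 10^14 × (13500)² = 2.583 × 10^22 J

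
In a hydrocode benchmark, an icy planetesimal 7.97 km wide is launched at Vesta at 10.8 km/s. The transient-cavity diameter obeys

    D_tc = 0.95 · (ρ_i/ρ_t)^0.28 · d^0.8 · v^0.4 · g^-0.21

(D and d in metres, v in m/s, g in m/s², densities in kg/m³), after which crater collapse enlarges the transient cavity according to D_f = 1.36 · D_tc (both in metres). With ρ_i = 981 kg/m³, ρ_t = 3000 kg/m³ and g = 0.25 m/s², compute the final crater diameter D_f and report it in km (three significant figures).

In SI: d = 7970 m, v = 10800 m/s.
(ρ_i/ρ_t)^0.28 = (981/3000)^0.28 = 0.7313
d^0.8 = 7970^0.8 = 1322
v^0.4 = 10800^0.4 = 41.06
g^-0.21 = 0.25^-0.21 = 1.338
D_tc = 0.95 × 0.7313 × 1322 × 41.06 × 1.338 = 50460 m
D_f = 1.36 × 50460 = 68626 m
     = 68.63 km

D_f ≈ 68.6 km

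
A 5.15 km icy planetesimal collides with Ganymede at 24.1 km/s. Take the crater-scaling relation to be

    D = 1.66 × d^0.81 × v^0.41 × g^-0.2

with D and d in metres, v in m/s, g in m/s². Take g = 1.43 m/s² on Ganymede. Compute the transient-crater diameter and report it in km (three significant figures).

D ≈ 98.2 km

In SI units: d = 5150 m, v = 24100 m/s.
d^0.81 = 5150^0.81 = 1015
v^0.41 = 24100^0.41 = 62.61
g^-0.2 = 1.43^-0.2 = 0.9310
D = 1.66 × 1015 × 62.61 × 0.9310 = 98213 m
   = 98.21 km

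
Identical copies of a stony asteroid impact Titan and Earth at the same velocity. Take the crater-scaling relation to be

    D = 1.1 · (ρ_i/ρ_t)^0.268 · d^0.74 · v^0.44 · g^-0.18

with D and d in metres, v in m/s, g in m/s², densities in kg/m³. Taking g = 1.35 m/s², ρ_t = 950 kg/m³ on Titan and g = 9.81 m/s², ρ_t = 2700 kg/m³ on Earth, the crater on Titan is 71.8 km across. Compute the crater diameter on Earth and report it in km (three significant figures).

The impactor-only factors (d, v, ρ_i) cancel in the ratio, leaving D_Earth/D_Titan = (g_Earth/g_Titan)^-0.18 · (ρ_t,Titan/ρ_t,Earth)^0.268.
(9.81/1.35)^-0.18 = 7.267^-0.18 = 0.6998
(950/2700)^0.268 = 0.3519^0.268 = 0.7559
Ratio = 0.6998 × 0.7559 = 0.5290
D_Earth = 0.5290 × 71.8 km = 38.0 km

D ≈ 38.0 km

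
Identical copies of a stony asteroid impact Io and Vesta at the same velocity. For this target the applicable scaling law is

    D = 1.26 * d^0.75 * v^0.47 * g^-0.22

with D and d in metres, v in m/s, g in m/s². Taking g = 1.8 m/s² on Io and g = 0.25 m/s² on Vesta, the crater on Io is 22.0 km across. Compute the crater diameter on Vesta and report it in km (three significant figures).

All impactor-dependent factors cancel in the ratio, leaving D_Vesta/D_Io = (g_Vesta/g_Io)^-0.22.
(0.25/1.8)^-0.22 = 0.1389^-0.22 = 1.544
D_Vesta = 1.544 × 22.0 km = 34.0 km

D ≈ 34.0 km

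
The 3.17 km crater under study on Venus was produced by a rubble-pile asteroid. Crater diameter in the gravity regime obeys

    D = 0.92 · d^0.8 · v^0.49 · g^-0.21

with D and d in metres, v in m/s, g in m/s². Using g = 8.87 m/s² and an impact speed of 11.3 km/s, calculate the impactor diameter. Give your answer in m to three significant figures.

Rearranging for d: d = [D / (0.92 · 11300^0.49 · 8.87^-0.21)]^(1/0.8).
D = 3170 m.
11300^0.49 = 96.83
8.87^-0.21 = 0.6323
Denominator = 0.92 × 96.83 × 0.6323 = 56.33
D / 56.33 = 3170 / 56.33 = 56.28
d = 56.28^(1/0.8) = 56.28^1.25 = 154.1 m

d ≈ 154 m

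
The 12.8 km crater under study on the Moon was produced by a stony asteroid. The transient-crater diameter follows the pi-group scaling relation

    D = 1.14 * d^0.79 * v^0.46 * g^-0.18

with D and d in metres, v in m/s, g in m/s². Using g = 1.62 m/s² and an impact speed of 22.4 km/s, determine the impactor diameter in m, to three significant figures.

Rearranging for d: d = [D / (1.14 · 22400^0.46 · 1.62^-0.18)]^(1/0.79).
D = 12800 m.
22400^0.46 = 100.3
1.62^-0.18 = 0.9168
Denominator = 1.14 × 100.3 × 0.9168 = 104.8
D / 104.8 = 12800 / 104.8 = 122.1
d = 122.1^(1/0.79) = 122.1^1.2658 = 437.9 m

d ≈ 438 m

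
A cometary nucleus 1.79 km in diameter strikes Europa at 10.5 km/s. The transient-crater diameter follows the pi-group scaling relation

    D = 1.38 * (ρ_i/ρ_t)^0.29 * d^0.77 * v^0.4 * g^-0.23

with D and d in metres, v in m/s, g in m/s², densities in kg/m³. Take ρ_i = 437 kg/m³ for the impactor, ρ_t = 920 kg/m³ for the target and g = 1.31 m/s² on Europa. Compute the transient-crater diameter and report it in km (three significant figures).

In SI units: d = 1790 m, v = 10500 m/s.
(ρ_i/ρ_t)^0.29 = (437/920)^0.29 = 0.8058
d^0.77 = 1790^0.77 = 319.7
v^0.4 = 10500^0.4 = 40.60
g^-0.23 = 1.31^-0.23 = 0.9398
D = 1.38 × 0.8058 × 319.7 × 40.60 × 0.9398 = 13565 m
   = 13.56 km

D ≈ 13.6 km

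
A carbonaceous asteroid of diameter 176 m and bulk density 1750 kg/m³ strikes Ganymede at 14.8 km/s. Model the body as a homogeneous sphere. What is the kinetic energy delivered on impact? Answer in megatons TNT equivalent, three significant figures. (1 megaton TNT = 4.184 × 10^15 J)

v = 14800 m/s.
Mass m = (π/6) ρ d³ = (π/6) × 1750 × (176)³ = 4.995 × 10^9 kg
E = ½ m v² = 0.5 × 4.995 × 10^9 × (14800)² = 5.471 × 10^17 J
   = 5.471 × 10^17 / 4.184×10^15 = 130.8 Mt

E ≈ 131 Mt TNT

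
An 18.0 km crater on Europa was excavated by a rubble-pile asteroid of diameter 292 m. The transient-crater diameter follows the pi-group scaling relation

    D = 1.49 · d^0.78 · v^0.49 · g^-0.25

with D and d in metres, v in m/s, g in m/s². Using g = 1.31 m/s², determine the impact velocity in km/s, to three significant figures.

v ≈ 29.3 km/s

Rearranging for v: v = [D / (1.49 · 292^0.78 · 1.31^-0.25)]^(1/0.49).
D = 18000 m.
292^0.78 = 83.75
1.31^-0.25 = 0.9347
Denominator = 1.49 × 83.75 × 0.9347 = 116.6
D / 116.6 = 18000 / 116.6 = 154.4
v = 154.4^(1/0.49) = 154.4^2.0408 = 29281 m/s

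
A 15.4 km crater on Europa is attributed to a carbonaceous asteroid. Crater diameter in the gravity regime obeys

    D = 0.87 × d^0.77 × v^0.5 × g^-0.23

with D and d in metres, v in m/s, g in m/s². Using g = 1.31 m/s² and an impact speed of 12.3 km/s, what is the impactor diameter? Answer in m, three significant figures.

d ≈ 787 m

Rearranging for d: d = [D / (0.87 · 12300^0.5 · 1.31^-0.23)]^(1/0.77).
D = 15400 m.
12300^0.5 = 110.9
1.31^-0.23 = 0.9398
Denominator = 0.87 × 110.9 × 0.9398 = 90.67
D / 90.67 = 15400 / 90.67 = 169.8
d = 169.8^(1/0.77) = 169.8^1.2987 = 787.1 m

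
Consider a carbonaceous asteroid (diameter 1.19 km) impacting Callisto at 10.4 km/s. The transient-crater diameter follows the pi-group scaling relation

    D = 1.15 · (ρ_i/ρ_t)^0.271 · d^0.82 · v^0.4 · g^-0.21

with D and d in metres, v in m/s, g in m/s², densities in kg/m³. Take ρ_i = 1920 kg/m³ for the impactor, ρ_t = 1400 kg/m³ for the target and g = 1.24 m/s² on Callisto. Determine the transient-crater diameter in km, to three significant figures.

In SI units: d = 1190 m, v = 10400 m/s.
(ρ_i/ρ_t)^0.271 = (1920/1400)^0.271 = 1.089
d^0.82 = 1190^0.82 = 332.6
v^0.4 = 10400^0.4 = 40.44
g^-0.21 = 1.24^-0.21 = 0.9558
D = 1.15 × 1.089 × 332.6 × 40.44 × 0.9558 = 16100 m
   = 16.10 km

D ≈ 16.1 km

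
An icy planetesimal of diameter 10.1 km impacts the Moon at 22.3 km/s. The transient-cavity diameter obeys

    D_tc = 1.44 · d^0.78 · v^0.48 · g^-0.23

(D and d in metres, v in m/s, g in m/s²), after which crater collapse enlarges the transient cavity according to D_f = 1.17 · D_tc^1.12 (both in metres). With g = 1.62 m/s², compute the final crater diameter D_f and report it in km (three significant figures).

In SI: d = 10100 m, v = 22300 m/s.
d^0.78 = 10100^0.78 = 1329
v^0.48 = 22300^0.48 = 122.2
g^-0.23 = 1.62^-0.23 = 0.8950
D_tc = 1.44 × 1329 × 122.2 × 0.8950 = 2.093 × 10^5 m
D_f = 1.17 × (2.093 × 10^5)^1.12 = 1.065 × 10^6 m
     = 1065 km

D_f ≈ 1070 km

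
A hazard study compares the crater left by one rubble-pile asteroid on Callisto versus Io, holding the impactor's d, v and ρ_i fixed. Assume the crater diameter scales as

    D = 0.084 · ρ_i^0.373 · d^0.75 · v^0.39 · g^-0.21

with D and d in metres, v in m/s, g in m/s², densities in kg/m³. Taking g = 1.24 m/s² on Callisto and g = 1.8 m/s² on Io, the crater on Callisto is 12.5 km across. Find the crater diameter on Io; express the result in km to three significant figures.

D ≈ 11.6 km

All impactor-dependent factors cancel in the ratio, leaving D_Io/D_Callisto = (g_Io/g_Callisto)^-0.21.
(1.8/1.24)^-0.21 = 1.452^-0.21 = 0.9247
D_Io = 0.9247 × 12.5 km = 11.6 km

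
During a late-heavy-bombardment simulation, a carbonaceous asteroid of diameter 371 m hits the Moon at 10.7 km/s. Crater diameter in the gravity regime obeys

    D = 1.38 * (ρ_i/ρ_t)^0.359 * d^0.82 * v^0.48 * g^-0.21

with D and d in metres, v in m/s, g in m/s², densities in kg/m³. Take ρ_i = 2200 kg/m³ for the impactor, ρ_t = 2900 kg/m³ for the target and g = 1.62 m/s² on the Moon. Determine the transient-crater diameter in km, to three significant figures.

In SI units: v = 10700 m/s.
(ρ_i/ρ_t)^0.359 = (2200/2900)^0.359 = 0.9056
d^0.82 = 371^0.82 = 127.9
v^0.48 = 10700^0.48 = 85.92
g^-0.21 = 1.62^-0.21 = 0.9037
D = 1.38 × 0.9056 × 127.9 × 85.92 × 0.9037 = 12411 m
   = 12.41 km

D ≈ 12.4 km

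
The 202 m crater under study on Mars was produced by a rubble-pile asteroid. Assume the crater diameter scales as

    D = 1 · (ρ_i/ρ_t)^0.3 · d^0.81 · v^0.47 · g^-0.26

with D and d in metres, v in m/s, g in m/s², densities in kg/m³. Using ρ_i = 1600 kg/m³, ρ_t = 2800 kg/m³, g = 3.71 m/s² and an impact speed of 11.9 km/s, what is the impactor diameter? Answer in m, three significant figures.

d ≈ 5.68 m

Rearranging for d: d = [D / (1 · (1600/2800)^0.3 · 11900^0.47 · 3.71^-0.26)]^(1/0.81).
(1600/2800)^0.3 = 0.8455
11900^0.47 = 82.32
3.71^-0.26 = 0.7112
Denominator = 1 × 0.8455 × 82.32 × 0.7112 = 49.50
D / 49.50 = 202 / 49.50 = 4.081
d = 4.081^(1/0.81) = 4.081^1.2346 = 5.676 m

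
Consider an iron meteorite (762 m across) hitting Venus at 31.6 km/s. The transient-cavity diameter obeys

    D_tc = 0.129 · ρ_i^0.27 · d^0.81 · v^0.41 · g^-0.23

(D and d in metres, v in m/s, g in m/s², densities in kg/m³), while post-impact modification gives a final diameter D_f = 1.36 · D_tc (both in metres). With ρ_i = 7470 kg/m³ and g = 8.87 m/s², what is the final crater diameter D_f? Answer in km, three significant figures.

v = 31600 m/s.
ρ_i^0.27 = 7470^0.27 = 11.11
d^0.81 = 762^0.81 = 216.0
v^0.41 = 31600^0.41 = 69.96
g^-0.23 = 8.87^-0.23 = 0.6053
D_tc = 0.129 × 11.11 × 216.0 × 69.96 × 0.6053 = 13110 m
D_f = 1.36 × 13110 = 17830 m
     = 17.83 km

D_f ≈ 17.8 km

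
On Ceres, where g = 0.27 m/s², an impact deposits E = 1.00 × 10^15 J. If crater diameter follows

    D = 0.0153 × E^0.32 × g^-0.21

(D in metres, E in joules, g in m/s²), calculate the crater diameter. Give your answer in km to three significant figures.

D ≈ 1.27 km

E^0.32 = (1.00 × 10^15)^0.32 = 6.310 × 10^4
g^-0.21 = 0.27^-0.21 = 1.316
D = 0.0153 × 6.310 × 10^4 × 1.316 = 1271 m
   = 1.271 km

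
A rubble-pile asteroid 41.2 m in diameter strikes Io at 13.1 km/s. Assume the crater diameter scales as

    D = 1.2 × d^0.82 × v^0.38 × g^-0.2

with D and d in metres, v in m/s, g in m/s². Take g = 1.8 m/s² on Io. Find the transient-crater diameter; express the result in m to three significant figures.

D ≈ 826 m

In SI units: v = 13100 m/s.
d^0.82 = 41.2^0.82 = 21.10
v^0.38 = 13100^0.38 = 36.69
g^-0.2 = 1.8^-0.2 = 0.8891
D = 1.2 × 21.10 × 36.69 × 0.8891 = 826.0 m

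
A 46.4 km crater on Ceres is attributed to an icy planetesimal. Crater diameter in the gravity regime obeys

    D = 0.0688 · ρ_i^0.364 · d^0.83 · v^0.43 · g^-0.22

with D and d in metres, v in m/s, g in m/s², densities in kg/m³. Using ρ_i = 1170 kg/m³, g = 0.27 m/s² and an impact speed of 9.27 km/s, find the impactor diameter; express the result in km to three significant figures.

Rearranging for d: d = [D / (0.0688 · 1170^0.364 · 9270^0.43 · 0.27^-0.22)]^(1/0.83).
D = 46400 m.
1170^0.364 = 13.09
9270^0.43 = 50.80
0.27^-0.22 = 1.334
Denominator = 0.0688 × 13.09 × 50.80 × 1.334 = 61.03
D / 61.03 = 46400 / 61.03 = 760.3
d = 760.3^(1/0.83) = 760.3^1.2048 = 2958 m

d ≈ 2.96 km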